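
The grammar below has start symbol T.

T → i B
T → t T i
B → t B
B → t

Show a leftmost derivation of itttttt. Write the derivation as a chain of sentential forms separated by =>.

T => iB => itB => ittB => itttB => ittttB => itttttB => itttttt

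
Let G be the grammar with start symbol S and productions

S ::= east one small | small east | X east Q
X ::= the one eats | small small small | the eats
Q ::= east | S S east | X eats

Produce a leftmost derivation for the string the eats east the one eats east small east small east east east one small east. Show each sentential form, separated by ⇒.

S ⇒ X east Q ⇒ the eats east Q ⇒ the eats east S S east ⇒ the eats east X east Q S east ⇒ the eats east the one eats east Q S east ⇒ the eats east the one eats east S S east S east ⇒ the eats east the one eats east small east S east S east ⇒ the eats east the one eats east small east small east east S east ⇒ the eats east the one eats east small east small east east east one small east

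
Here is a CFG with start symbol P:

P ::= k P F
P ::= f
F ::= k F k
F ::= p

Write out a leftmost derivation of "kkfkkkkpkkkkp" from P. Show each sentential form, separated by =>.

P => kPF => kkPFF => kkfFF => kkfkFkF => kkfkkFkkF => kkfkkkFkkkF => kkfkkkkFkkkkF => kkfkkkkpkkkkF => kkfkkkkpkkkkp

P => kPF   [P ::= k P F]
kPF => kkPFF   [P ::= k P F]
kkPFF => kkfFF   [P ::= f]
kkfFF => kkfkFkF   [F ::= k F k]
kkfkFkF => kkfkkFkkF   [F ::= k F k]
kkfkkFkkF => kkfkkkFkkkF   [F ::= k F k]
kkfkkkFkkkF => kkfkkkkFkkkkF   [F ::= k F k]
kkfkkkkFkkkkF => kkfkkkkpkkkkF   [F ::= p]
kkfkkkkpkkkkF => kkfkkkkpkkkkp   [F ::= p]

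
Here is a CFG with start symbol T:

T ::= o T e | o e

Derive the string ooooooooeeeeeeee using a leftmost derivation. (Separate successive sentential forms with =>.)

T => oTe   [T ::= o T e]
oTe => ooTee   [T ::= o T e]
ooTee => oooTeee   [T ::= o T e]
oooTeee => ooooTeeee   [T ::= o T e]
ooooTeeee => oooooTeeeee   [T ::= o T e]
oooooTeeeee => ooooooTeeeeee   [T ::= o T e]
ooooooTeeeeee => oooooooTeeeeeee   [T ::= o T e]
oooooooTeeeeeee => ooooooooeeeeeeee   [T ::= o e]

T => oTe => ooTee => oooTeee => ooooTeeee => oooooTeeeee => ooooooTeeeeee => oooooooTeeeeeee => ooooooooeeeeeeee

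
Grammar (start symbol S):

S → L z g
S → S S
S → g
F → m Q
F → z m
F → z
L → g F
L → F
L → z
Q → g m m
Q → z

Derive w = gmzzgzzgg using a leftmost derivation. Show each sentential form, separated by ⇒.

S ⇒ SS ⇒ SSS ⇒ LzgSS ⇒ gFzgSS ⇒ gmQzgSS ⇒ gmzzgSS ⇒ gmzzgLzgS ⇒ gmzzgzzgS ⇒ gmzzgzzgg

S ⇒ SS   [S → S S]
SS ⇒ SSS   [S → S S]
SSS ⇒ LzgSS   [S → L z g]
LzgSS ⇒ gFzgSS   [L → g F]
gFzgSS ⇒ gmQzgSS   [F → m Q]
gmQzgSS ⇒ gmzzgSS   [Q → z]
gmzzgSS ⇒ gmzzgLzgS   [S → L z g]
gmzzgLzgS ⇒ gmzzgzzgS   [L → z]
gmzzgzzgS ⇒ gmzzgzzgg   [S → g]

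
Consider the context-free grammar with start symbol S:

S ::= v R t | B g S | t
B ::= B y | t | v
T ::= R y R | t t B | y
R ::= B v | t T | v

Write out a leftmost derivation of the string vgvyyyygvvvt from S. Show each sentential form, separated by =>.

S => BgS => vgS => vgBgS => vgBygS => vgByygS => vgByyygS => vgByyyygS => vgvyyyygS => vgvyyyygvRt => vgvyyyygvBvt => vgvyyyygvvvt

S => BgS   [S ::= B g S]
BgS => vgS   [B ::= v]
vgS => vgBgS   [S ::= B g S]
vgBgS => vgBygS   [B ::= B y]
vgBygS => vgByygS   [B ::= B y]
vgByygS => vgByyygS   [B ::= B y]
vgByyygS => vgByyyygS   [B ::= B y]
vgByyyygS => vgvyyyygS   [B ::= v]
vgvyyyygS => vgvyyyygvRt   [S ::= v R t]
vgvyyyygvRt => vgvyyyygvBvt   [R ::= B v]
vgvyyyygvBvt => vgvyyyygvvvt   [B ::= v]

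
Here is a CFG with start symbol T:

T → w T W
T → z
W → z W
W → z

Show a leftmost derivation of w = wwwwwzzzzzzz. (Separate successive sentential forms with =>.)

T => wTW   [T → w T W]
wTW => wwTWW   [T → w T W]
wwTWW => wwwTWWW   [T → w T W]
wwwTWWW => wwwwTWWWW   [T → w T W]
wwwwTWWWW => wwwwwTWWWWW   [T → w T W]
wwwwwTWWWWW => wwwwwzWWWWW   [T → z]
wwwwwzWWWWW => wwwwwzzWWWWW   [W → z W]
wwwwwzzWWWWW => wwwwwzzzWWWW   [W → z]
wwwwwzzzWWWW => wwwwwzzzzWWW   [W → z]
wwwwwzzzzWWW => wwwwwzzzzzWW   [W → z]
wwwwwzzzzzWW => wwwwwzzzzzzW   [W → z]
wwwwwzzzzzzW => wwwwwzzzzzzz   [W → z]

T => wTW => wwTWW => wwwTWWW => wwwwTWWWW => wwwwwTWWWWW => wwwwwzWWWWW => wwwwwzzWWWWW => wwwwwzzzWWWW => wwwwwzzzzWWW => wwwwwzzzzzWW => wwwwwzzzzzzW => wwwwwzzzzzzz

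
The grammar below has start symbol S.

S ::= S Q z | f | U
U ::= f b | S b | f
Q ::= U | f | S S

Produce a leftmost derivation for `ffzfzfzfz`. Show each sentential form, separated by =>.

S=>SQz=>SQzQz=>SQzQzQz=>SQzQzQzQz=>UQzQzQzQz=>fQzQzQzQz=>ffzQzQzQz=>ffzfzQzQz=>ffzfzfzQz=>ffzfzfzfz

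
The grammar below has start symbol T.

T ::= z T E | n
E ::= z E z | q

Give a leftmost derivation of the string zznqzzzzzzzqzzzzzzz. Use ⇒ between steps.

T ⇒ zTE ⇒ zzTEE ⇒ zznEE ⇒ zznqE ⇒ zznqzEz ⇒ zznqzzEzz ⇒ zznqzzzEzzz ⇒ zznqzzzzEzzzz ⇒ zznqzzzzzEzzzzz ⇒ zznqzzzzzzEzzzzzz ⇒ zznqzzzzzzzEzzzzzzz ⇒ zznqzzzzzzzqzzzzzzz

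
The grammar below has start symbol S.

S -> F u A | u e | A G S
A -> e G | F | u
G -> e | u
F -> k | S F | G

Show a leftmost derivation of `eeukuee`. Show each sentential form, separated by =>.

S => AGS   [S -> A G S]
AGS => eGGS   [A -> e G]
eGGS => eeGS   [G -> e]
eeGS => eeuS   [G -> u]
eeuS => eeuFuA   [S -> F u A]
eeuFuA => eeukuA   [F -> k]
eeukuA => eeukueG   [A -> e G]
eeukueG => eeukuee   [G -> e]

S => AGS => eGGS => eeGS => eeuS => eeuFuA => eeukuA => eeukueG => eeukuee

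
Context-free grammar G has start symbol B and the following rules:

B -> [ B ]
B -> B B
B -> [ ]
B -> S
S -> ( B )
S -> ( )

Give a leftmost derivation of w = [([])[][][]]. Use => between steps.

B=>[B]=>[BB]=>[BBB]=>[BBBB]=>[SBBB]=>[(B)BBB]=>[([])BBB]=>[([])[]BB]=>[([])[][]B]=>[([])[][][]]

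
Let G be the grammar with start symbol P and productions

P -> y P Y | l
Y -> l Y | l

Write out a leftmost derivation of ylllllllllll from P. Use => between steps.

P => yPY => ylY => yllY => ylllY => yllllY => ylllllY => yllllllY => ylllllllY => yllllllllY => ylllllllllY => yllllllllllY => ylllllllllll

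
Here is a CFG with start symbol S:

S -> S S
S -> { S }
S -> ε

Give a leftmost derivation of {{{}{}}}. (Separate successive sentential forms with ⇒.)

S ⇒ {S} ⇒ {{S}} ⇒ {{SS}} ⇒ {{{S}S}} ⇒ {{{}S}} ⇒ {{{}SS}} ⇒ {{{}{S}S}} ⇒ {{{}{}S}} ⇒ {{{}{}}}

S ⇒ {S}   [S -> { S }]
{S} ⇒ {{S}}   [S -> { S }]
{{S}} ⇒ {{SS}}   [S -> S S]
{{SS}} ⇒ {{{S}S}}   [S -> { S }]
{{{S}S}} ⇒ {{{}S}}   [S -> ε]
{{{}S}} ⇒ {{{}SS}}   [S -> S S]
{{{}SS}} ⇒ {{{}{S}S}}   [S -> { S }]
{{{}{S}S}} ⇒ {{{}{}S}}   [S -> ε]
{{{}{}S}} ⇒ {{{}{}}}   [S -> ε]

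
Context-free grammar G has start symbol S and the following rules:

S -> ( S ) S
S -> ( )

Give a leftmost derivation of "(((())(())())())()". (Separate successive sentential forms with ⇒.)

S ⇒ (S)S   [S -> ( S ) S]
(S)S ⇒ ((S)S)S   [S -> ( S ) S]
((S)S)S ⇒ (((S)S)S)S   [S -> ( S ) S]
(((S)S)S)S ⇒ (((())S)S)S   [S -> ( )]
(((())S)S)S ⇒ (((())(S)S)S)S   [S -> ( S ) S]
(((())(S)S)S)S ⇒ (((())(())S)S)S   [S -> ( )]
(((())(())S)S)S ⇒ (((())(())())S)S   [S -> ( )]
(((())(())())S)S ⇒ (((())(())())())S   [S -> ( )]
(((())(())())())S ⇒ (((())(())())())()   [S -> ( )]

S ⇒ (S)S ⇒ ((S)S)S ⇒ (((S)S)S)S ⇒ (((())S)S)S ⇒ (((())(S)S)S)S ⇒ (((())(())S)S)S ⇒ (((())(())())S)S ⇒ (((())(())())())S ⇒ (((())(())())())()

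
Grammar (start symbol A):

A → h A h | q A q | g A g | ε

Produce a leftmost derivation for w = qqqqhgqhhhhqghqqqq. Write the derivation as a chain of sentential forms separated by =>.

A => qAq   [A → q A q]
qAq => qqAqq   [A → q A q]
qqAqq => qqqAqqq   [A → q A q]
qqqAqqq => qqqqAqqqq   [A → q A q]
qqqqAqqqq => qqqqhAhqqqq   [A → h A h]
qqqqhAhqqqq => qqqqhgAghqqqq   [A → g A g]
qqqqhgAghqqqq => qqqqhgqAqghqqqq   [A → q A q]
qqqqhgqAqghqqqq => qqqqhgqhAhqghqqqq   [A → h A h]
qqqqhgqhAhqghqqqq => qqqqhgqhhAhhqghqqqq   [A → h A h]
qqqqhgqhhAhhqghqqqq => qqqqhgqhhhhqghqqqq   [A → ε]

A=>qAq=>qqAqq=>qqqAqqq=>qqqqAqqqq=>qqqqhAhqqqq=>qqqqhgAghqqqq=>qqqqhgqAqghqqqq=>qqqqhgqhAhqghqqqq=>qqqqhgqhhAhhqghqqqq=>qqqqhgqhhhhqghqqqq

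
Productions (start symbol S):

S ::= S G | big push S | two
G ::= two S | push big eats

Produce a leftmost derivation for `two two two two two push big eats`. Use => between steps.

S => S G => S G G => S G G G => two G G G => two two S G G => two two two G G => two two two two S G => two two two two two G => two two two two two push big eats

S => S G   [S ::= S G]
S G => S G G   [S ::= S G]
S G G => S G G G   [S ::= S G]
S G G G => two G G G   [S ::= two]
two G G G => two two S G G   [G ::= two S]
two two S G G => two two two G G   [S ::= two]
two two two G G => two two two two S G   [G ::= two S]
two two two two S G => two two two two two G   [S ::= two]
two two two two two G => two two two two two push big eats   [G ::= push big eats]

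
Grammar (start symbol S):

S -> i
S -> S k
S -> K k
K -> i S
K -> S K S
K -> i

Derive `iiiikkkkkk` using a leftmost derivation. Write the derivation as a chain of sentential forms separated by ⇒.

S ⇒ Kk   [S -> K k]
Kk ⇒ iSk   [K -> i S]
iSk ⇒ iSkk   [S -> S k]
iSkk ⇒ iSkkk   [S -> S k]
iSkkk ⇒ iSkkkk   [S -> S k]
iSkkkk ⇒ iKkkkkk   [S -> K k]
iKkkkkk ⇒ iSKSkkkkk   [K -> S K S]
iSKSkkkkk ⇒ iiKSkkkkk   [S -> i]
iiKSkkkkk ⇒ iiiSkkkkk   [K -> i]
iiiSkkkkk ⇒ iiiSkkkkkk   [S -> S k]
iiiSkkkkkk ⇒ iiiikkkkkk   [S -> i]

S⇒Kk⇒iSk⇒iSkk⇒iSkkk⇒iSkkkk⇒iKkkkkk⇒iSKSkkkkk⇒iiKSkkkkk⇒iiiSkkkkk⇒iiiSkkkkkk⇒iiiikkkkkk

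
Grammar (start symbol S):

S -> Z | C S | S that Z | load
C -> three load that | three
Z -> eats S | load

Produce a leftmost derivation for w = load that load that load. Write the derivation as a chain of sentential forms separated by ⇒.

S ⇒ S that Z   [S -> S that Z]
S that Z ⇒ S that Z that Z   [S -> S that Z]
S that Z that Z ⇒ Z that Z that Z   [S -> Z]
Z that Z that Z ⇒ load that Z that Z   [Z -> load]
load that Z that Z ⇒ load that load that Z   [Z -> load]
load that load that Z ⇒ load that load that load   [Z -> load]

S ⇒ S that Z ⇒ S that Z that Z ⇒ Z that Z that Z ⇒ load that Z that Z ⇒ load that load that Z ⇒ load that load that load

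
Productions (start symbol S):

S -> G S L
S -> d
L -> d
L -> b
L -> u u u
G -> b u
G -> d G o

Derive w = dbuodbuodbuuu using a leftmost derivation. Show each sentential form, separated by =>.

S => GSL => dGoSL => dbuoSL => dbuoGSLL => dbuodGoSLL => dbuodbuoSLL => dbuodbuodLL => dbuodbuodbL => dbuodbuodbuuu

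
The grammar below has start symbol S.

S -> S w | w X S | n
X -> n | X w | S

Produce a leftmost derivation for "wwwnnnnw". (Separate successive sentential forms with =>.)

S=>Sw=>wXSw=>wSSw=>wwXSSw=>wwSSSw=>wwwXSSSw=>wwwnSSSw=>wwwnnSSw=>wwwnnnSw=>wwwnnnnw

S => Sw   [S -> S w]
Sw => wXSw   [S -> w X S]
wXSw => wSSw   [X -> S]
wSSw => wwXSSw   [S -> w X S]
wwXSSw => wwSSSw   [X -> S]
wwSSSw => wwwXSSSw   [S -> w X S]
wwwXSSSw => wwwnSSSw   [X -> n]
wwwnSSSw => wwwnnSSw   [S -> n]
wwwnnSSw => wwwnnnSw   [S -> n]
wwwnnnSw => wwwnnnnw   [S -> n]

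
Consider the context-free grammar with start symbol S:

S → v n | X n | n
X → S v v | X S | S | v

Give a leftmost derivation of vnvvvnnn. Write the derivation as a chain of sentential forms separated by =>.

S => Xn => XSn => XSSn => SvvSSn => vnvvSSn => vnvvvnSn => vnvvvnnn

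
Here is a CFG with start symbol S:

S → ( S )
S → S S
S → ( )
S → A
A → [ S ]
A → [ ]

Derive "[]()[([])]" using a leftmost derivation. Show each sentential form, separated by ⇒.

S ⇒ SS   [S → S S]
SS ⇒ AS   [S → A]
AS ⇒ []S   [A → [ ]]
[]S ⇒ []SS   [S → S S]
[]SS ⇒ []()S   [S → ( )]
[]()S ⇒ []()A   [S → A]
[]()A ⇒ []()[S]   [A → [ S ]]
[]()[S] ⇒ []()[(S)]   [S → ( S )]
[]()[(S)] ⇒ []()[(A)]   [S → A]
[]()[(A)] ⇒ []()[([])]   [A → [ ]]

S⇒SS⇒AS⇒[]S⇒[]SS⇒[]()S⇒[]()A⇒[]()[S]⇒[]()[(S)]⇒[]()[(A)]⇒[]()[([])]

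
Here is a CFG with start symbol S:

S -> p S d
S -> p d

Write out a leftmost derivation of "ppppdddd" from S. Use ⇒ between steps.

S ⇒ pSd ⇒ ppSdd ⇒ pppSddd ⇒ ppppdddd

S ⇒ pSd   [S -> p S d]
pSd ⇒ ppSdd   [S -> p S d]
ppSdd ⇒ pppSddd   [S -> p S d]
pppSddd ⇒ ppppdddd   [S -> p d]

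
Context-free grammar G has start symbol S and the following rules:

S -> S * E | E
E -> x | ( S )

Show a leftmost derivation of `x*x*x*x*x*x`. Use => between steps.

S=>S*E=>S*E*E=>S*E*E*E=>S*E*E*E*E=>S*E*E*E*E*E=>E*E*E*E*E*E=>x*E*E*E*E*E=>x*x*E*E*E*E=>x*x*x*E*E*E=>x*x*x*x*E*E=>x*x*x*x*x*E=>x*x*x*x*x*x

S => S*E   [S -> S * E]
S*E => S*E*E   [S -> S * E]
S*E*E => S*E*E*E   [S -> S * E]
S*E*E*E => S*E*E*E*E   [S -> S * E]
S*E*E*E*E => S*E*E*E*E*E   [S -> S * E]
S*E*E*E*E*E => E*E*E*E*E*E   [S -> E]
E*E*E*E*E*E => x*E*E*E*E*E   [E -> x]
x*E*E*E*E*E => x*x*E*E*E*E   [E -> x]
x*x*E*E*E*E => x*x*x*E*E*E   [E -> x]
x*x*x*E*E*E => x*x*x*x*E*E   [E -> x]
x*x*x*x*E*E => x*x*x*x*x*E   [E -> x]
x*x*x*x*x*E => x*x*x*x*x*x   [E -> x]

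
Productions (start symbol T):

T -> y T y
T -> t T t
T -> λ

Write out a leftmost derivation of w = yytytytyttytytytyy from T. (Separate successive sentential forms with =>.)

T => yTy => yyTyy => yytTtyy => yytyTytyy => yytytTtytyy => yytytyTytytyy => yytytytTtytytyy => yytytytyTytytytyy => yytytytytTtytytytyy => yytytytyttytytytyy

T => yTy   [T -> y T y]
yTy => yyTyy   [T -> y T y]
yyTyy => yytTtyy   [T -> t T t]
yytTtyy => yytyTytyy   [T -> y T y]
yytyTytyy => yytytTtytyy   [T -> t T t]
yytytTtytyy => yytytyTytytyy   [T -> y T y]
yytytyTytytyy => yytytytTtytytyy   [T -> t T t]
yytytytTtytytyy => yytytytyTytytytyy   [T -> y T y]
yytytytyTytytytyy => yytytytytTtytytytyy   [T -> t T t]
yytytytytTtytytytyy => yytytytyttytytytyy   [T -> λ]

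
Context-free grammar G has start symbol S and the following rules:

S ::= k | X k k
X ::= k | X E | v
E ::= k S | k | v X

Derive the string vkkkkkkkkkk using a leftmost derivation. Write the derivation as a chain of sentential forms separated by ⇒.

S ⇒ Xkk ⇒ XEkk ⇒ vEkk ⇒ vkSkk ⇒ vkXkkkk ⇒ vkXEkkkk ⇒ vkXEEkkkk ⇒ vkXEEEkkkk ⇒ vkXEEEEkkkk ⇒ vkkEEEEkkkk ⇒ vkkkEEEkkkk ⇒ vkkkkEEkkkk ⇒ vkkkkkEkkkk ⇒ vkkkkkkkkkk

S ⇒ Xkk   [S ::= X k k]
Xkk ⇒ XEkk   [X ::= X E]
XEkk ⇒ vEkk   [X ::= v]
vEkk ⇒ vkSkk   [E ::= k S]
vkSkk ⇒ vkXkkkk   [S ::= X k k]
vkXkkkk ⇒ vkXEkkkk   [X ::= X E]
vkXEkkkk ⇒ vkXEEkkkk   [X ::= X E]
vkXEEkkkk ⇒ vkXEEEkkkk   [X ::= X E]
vkXEEEkkkk ⇒ vkXEEEEkkkk   [X ::= X E]
vkXEEEEkkkk ⇒ vkkEEEEkkkk   [X ::= k]
vkkEEEEkkkk ⇒ vkkkEEEkkkk   [E ::= k]
vkkkEEEkkkk ⇒ vkkkkEEkkkk   [E ::= k]
vkkkkEEkkkk ⇒ vkkkkkEkkkk   [E ::= k]
vkkkkkEkkkk ⇒ vkkkkkkkkkk   [E ::= k]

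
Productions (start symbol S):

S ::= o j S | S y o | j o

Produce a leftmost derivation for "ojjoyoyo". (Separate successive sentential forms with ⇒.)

S ⇒ Syo ⇒ ojSyo ⇒ ojSyoyo ⇒ ojjoyoyo

S ⇒ Syo   [S ::= S y o]
Syo ⇒ ojSyo   [S ::= o j S]
ojSyo ⇒ ojSyoyo   [S ::= S y o]
ojSyoyo ⇒ ojjoyoyo   [S ::= j o]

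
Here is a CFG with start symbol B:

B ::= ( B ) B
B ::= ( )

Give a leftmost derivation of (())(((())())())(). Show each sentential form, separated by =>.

B => (B)B   [B ::= ( B ) B]
(B)B => (())B   [B ::= ( )]
(())B => (())(B)B   [B ::= ( B ) B]
(())(B)B => (())((B)B)B   [B ::= ( B ) B]
(())((B)B)B => (())(((B)B)B)B   [B ::= ( B ) B]
(())(((B)B)B)B => (())(((())B)B)B   [B ::= ( )]
(())(((())B)B)B => (())(((())())B)B   [B ::= ( )]
(())(((())())B)B => (())(((())())())B   [B ::= ( )]
(())(((())())())B => (())(((())())())()   [B ::= ( )]

B => (B)B => (())B => (())(B)B => (())((B)B)B => (())(((B)B)B)B => (())(((())B)B)B => (())(((())())B)B => (())(((())())())B => (())(((())())())()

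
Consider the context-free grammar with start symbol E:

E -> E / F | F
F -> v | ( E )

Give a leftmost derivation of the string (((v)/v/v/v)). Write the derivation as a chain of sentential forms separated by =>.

E => F   [E -> F]
F => (E)   [F -> ( E )]
(E) => (F)   [E -> F]
(F) => ((E))   [F -> ( E )]
((E)) => ((E/F))   [E -> E / F]
((E/F)) => ((E/F/F))   [E -> E / F]
((E/F/F)) => ((E/F/F/F))   [E -> E / F]
((E/F/F/F)) => ((F/F/F/F))   [E -> F]
((F/F/F/F)) => (((E)/F/F/F))   [F -> ( E )]
(((E)/F/F/F)) => (((F)/F/F/F))   [E -> F]
(((F)/F/F/F)) => (((v)/F/F/F))   [F -> v]
(((v)/F/F/F)) => (((v)/v/F/F))   [F -> v]
(((v)/v/F/F)) => (((v)/v/v/F))   [F -> v]
(((v)/v/v/F)) => (((v)/v/v/v))   [F -> v]

E=>F=>(E)=>(F)=>((E))=>((E/F))=>((E/F/F))=>((E/F/F/F))=>((F/F/F/F))=>(((E)/F/F/F))=>(((F)/F/F/F))=>(((v)/F/F/F))=>(((v)/v/F/F))=>(((v)/v/v/F))=>(((v)/v/v/v))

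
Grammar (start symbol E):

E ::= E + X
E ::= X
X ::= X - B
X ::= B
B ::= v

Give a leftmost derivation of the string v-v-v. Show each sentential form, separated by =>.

E => X => X-B => X-B-B => B-B-B => v-B-B => v-v-B => v-v-v

E => X   [E ::= X]
X => X-B   [X ::= X - B]
X-B => X-B-B   [X ::= X - B]
X-B-B => B-B-B   [X ::= B]
B-B-B => v-B-B   [B ::= v]
v-B-B => v-v-B   [B ::= v]
v-v-B => v-v-v   [B ::= v]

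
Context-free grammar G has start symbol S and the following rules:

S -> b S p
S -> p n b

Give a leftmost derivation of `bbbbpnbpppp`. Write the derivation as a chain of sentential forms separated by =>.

S => bSp => bbSpp => bbbSppp => bbbbSpppp => bbbbpnbpppp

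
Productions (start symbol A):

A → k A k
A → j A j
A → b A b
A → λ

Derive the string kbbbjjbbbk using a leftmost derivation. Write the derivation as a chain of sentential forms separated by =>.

A=>kAk=>kbAbk=>kbbAbbk=>kbbbAbbbk=>kbbbjAjbbbk=>kbbbjjbbbk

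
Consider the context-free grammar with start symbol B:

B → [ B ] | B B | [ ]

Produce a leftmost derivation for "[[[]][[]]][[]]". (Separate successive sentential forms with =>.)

B => BB => [B]B => [BB]B => [[B]B]B => [[[]]B]B => [[[]][B]]B => [[[]][[]]]B => [[[]][[]]][B] => [[[]][[]]][[]]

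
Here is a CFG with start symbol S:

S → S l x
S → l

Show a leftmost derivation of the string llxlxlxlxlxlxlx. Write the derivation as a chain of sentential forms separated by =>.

S => Slx   [S → S l x]
Slx => Slxlx   [S → S l x]
Slxlx => Slxlxlx   [S → S l x]
Slxlxlx => Slxlxlxlx   [S → S l x]
Slxlxlxlx => Slxlxlxlxlx   [S → S l x]
Slxlxlxlxlx => Slxlxlxlxlxlx   [S → S l x]
Slxlxlxlxlxlx => Slxlxlxlxlxlxlx   [S → S l x]
Slxlxlxlxlxlxlx => llxlxlxlxlxlxlx   [S → l]

S => Slx => Slxlx => Slxlxlx => Slxlxlxlx => Slxlxlxlxlx => Slxlxlxlxlxlx => Slxlxlxlxlxlxlx => llxlxlxlxlxlxlx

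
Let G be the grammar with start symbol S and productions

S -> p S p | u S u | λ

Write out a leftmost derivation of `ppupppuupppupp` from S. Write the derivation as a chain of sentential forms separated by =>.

S => pSp => ppSpp => ppuSupp => ppupSpupp => ppuppSppupp => ppupppSpppupp => ppupppuSupppupp => ppupppuupppupp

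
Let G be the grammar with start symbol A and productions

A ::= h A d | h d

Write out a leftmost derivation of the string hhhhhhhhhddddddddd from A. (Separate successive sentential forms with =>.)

A=>hAd=>hhAdd=>hhhAddd=>hhhhAdddd=>hhhhhAddddd=>hhhhhhAdddddd=>hhhhhhhAddddddd=>hhhhhhhhAdddddddd=>hhhhhhhhhddddddddd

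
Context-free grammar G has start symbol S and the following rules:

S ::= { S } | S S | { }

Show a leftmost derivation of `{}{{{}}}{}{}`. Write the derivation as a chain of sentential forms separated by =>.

S => SS   [S ::= S S]
SS => SSS   [S ::= S S]
SSS => {}SS   [S ::= { }]
{}SS => {}SSS   [S ::= S S]
{}SSS => {}{S}SS   [S ::= { S }]
{}{S}SS => {}{{S}}SS   [S ::= { S }]
{}{{S}}SS => {}{{{}}}SS   [S ::= { }]
{}{{{}}}SS => {}{{{}}}{}S   [S ::= { }]
{}{{{}}}{}S => {}{{{}}}{}{}   [S ::= { }]

S=>SS=>SSS=>{}SS=>{}SSS=>{}{S}SS=>{}{{S}}SS=>{}{{{}}}SS=>{}{{{}}}{}S=>{}{{{}}}{}{}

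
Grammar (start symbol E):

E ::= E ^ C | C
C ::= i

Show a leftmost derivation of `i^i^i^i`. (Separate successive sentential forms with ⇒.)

E ⇒ E^C   [E ::= E ^ C]
E^C ⇒ E^C^C   [E ::= E ^ C]
E^C^C ⇒ E^C^C^C   [E ::= E ^ C]
E^C^C^C ⇒ C^C^C^C   [E ::= C]
C^C^C^C ⇒ i^C^C^C   [C ::= i]
i^C^C^C ⇒ i^i^C^C   [C ::= i]
i^i^C^C ⇒ i^i^i^C   [C ::= i]
i^i^i^C ⇒ i^i^i^i   [C ::= i]

E ⇒ E^C ⇒ E^C^C ⇒ E^C^C^C ⇒ C^C^C^C ⇒ i^C^C^C ⇒ i^i^C^C ⇒ i^i^i^C ⇒ i^i^i^i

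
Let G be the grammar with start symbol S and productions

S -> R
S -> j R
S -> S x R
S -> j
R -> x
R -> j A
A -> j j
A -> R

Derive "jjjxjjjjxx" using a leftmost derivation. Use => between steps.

S => SxR => SxRxR => RxRxR => jAxRxR => jjjxRxR => jjjxjAxR => jjjxjRxR => jjjxjjAxR => jjjxjjjjxR => jjjxjjjjxx

S => SxR   [S -> S x R]
SxR => SxRxR   [S -> S x R]
SxRxR => RxRxR   [S -> R]
RxRxR => jAxRxR   [R -> j A]
jAxRxR => jjjxRxR   [A -> j j]
jjjxRxR => jjjxjAxR   [R -> j A]
jjjxjAxR => jjjxjRxR   [A -> R]
jjjxjRxR => jjjxjjAxR   [R -> j A]
jjjxjjAxR => jjjxjjjjxR   [A -> j j]
jjjxjjjjxR => jjjxjjjjxx   [R -> x]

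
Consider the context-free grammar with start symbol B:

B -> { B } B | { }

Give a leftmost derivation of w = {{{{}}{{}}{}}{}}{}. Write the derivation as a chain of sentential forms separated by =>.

B => {B}B => {{B}B}B => {{{B}B}B}B => {{{{}}B}B}B => {{{{}}{B}B}B}B => {{{{}}{{}}B}B}B => {{{{}}{{}}{}}B}B => {{{{}}{{}}{}}{}}B => {{{{}}{{}}{}}{}}{}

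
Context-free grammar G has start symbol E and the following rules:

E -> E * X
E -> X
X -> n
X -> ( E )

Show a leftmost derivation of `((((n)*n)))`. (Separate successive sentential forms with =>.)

E => X   [E -> X]
X => (E)   [X -> ( E )]
(E) => (X)   [E -> X]
(X) => ((E))   [X -> ( E )]
((E)) => ((X))   [E -> X]
((X)) => (((E)))   [X -> ( E )]
(((E))) => (((E*X)))   [E -> E * X]
(((E*X))) => (((X*X)))   [E -> X]
(((X*X))) => ((((E)*X)))   [X -> ( E )]
((((E)*X))) => ((((X)*X)))   [E -> X]
((((X)*X))) => ((((n)*X)))   [X -> n]
((((n)*X))) => ((((n)*n)))   [X -> n]

E=>X=>(E)=>(X)=>((E))=>((X))=>(((E)))=>(((E*X)))=>(((X*X)))=>((((E)*X)))=>((((X)*X)))=>((((n)*X)))=>((((n)*n)))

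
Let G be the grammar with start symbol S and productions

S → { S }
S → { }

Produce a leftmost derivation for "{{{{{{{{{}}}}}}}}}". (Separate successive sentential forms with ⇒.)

S ⇒ {S}   [S → { S }]
{S} ⇒ {{S}}   [S → { S }]
{{S}} ⇒ {{{S}}}   [S → { S }]
{{{S}}} ⇒ {{{{S}}}}   [S → { S }]
{{{{S}}}} ⇒ {{{{{S}}}}}   [S → { S }]
{{{{{S}}}}} ⇒ {{{{{{S}}}}}}   [S → { S }]
{{{{{{S}}}}}} ⇒ {{{{{{{S}}}}}}}   [S → { S }]
{{{{{{{S}}}}}}} ⇒ {{{{{{{{S}}}}}}}}   [S → { S }]
{{{{{{{{S}}}}}}}} ⇒ {{{{{{{{{}}}}}}}}}   [S → { }]

S ⇒ {S} ⇒ {{S}} ⇒ {{{S}}} ⇒ {{{{S}}}} ⇒ {{{{{S}}}}} ⇒ {{{{{{S}}}}}} ⇒ {{{{{{{S}}}}}}} ⇒ {{{{{{{{S}}}}}}}} ⇒ {{{{{{{{{}}}}}}}}}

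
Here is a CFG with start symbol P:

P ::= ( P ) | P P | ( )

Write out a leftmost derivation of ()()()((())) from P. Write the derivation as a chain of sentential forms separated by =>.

P => PP   [P ::= P P]
PP => PPP   [P ::= P P]
PPP => PPPP   [P ::= P P]
PPPP => ()PPP   [P ::= ( )]
()PPP => ()()PP   [P ::= ( )]
()()PP => ()()()P   [P ::= ( )]
()()()P => ()()()(P)   [P ::= ( P )]
()()()(P) => ()()()((P))   [P ::= ( P )]
()()()((P)) => ()()()((()))   [P ::= ( )]

P => PP => PPP => PPPP => ()PPP => ()()PP => ()()()P => ()()()(P) => ()()()((P)) => ()()()((()))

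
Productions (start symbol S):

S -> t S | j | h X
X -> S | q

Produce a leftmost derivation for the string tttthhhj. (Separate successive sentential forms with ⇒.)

S ⇒ tS ⇒ ttS ⇒ tttS ⇒ ttttS ⇒ tttthX ⇒ tttthS ⇒ tttthhX ⇒ tttthhS ⇒ tttthhhX ⇒ tttthhhS ⇒ tttthhhj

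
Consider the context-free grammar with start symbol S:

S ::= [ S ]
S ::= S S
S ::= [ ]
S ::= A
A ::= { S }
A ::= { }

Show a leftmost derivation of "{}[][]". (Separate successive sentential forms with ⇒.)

S⇒SS⇒SSS⇒ASS⇒{}SS⇒{}[]S⇒{}[][]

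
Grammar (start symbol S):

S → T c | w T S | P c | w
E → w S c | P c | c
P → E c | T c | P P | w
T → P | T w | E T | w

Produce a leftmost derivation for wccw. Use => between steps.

S=>wTS=>wPS=>wEcS=>wccS=>wccw

S => wTS   [S → w T S]
wTS => wPS   [T → P]
wPS => wEcS   [P → E c]
wEcS => wccS   [E → c]
wccS => wccw   [S → w]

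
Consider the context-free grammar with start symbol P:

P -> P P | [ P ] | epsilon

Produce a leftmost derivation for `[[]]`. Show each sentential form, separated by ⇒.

P⇒PP⇒PPP⇒PPPP⇒[P]PPP⇒[[P]]PPP⇒[[]]PPP⇒[[]]PP⇒[[]]P⇒[[]]

P ⇒ PP   [P -> P P]
PP ⇒ PPP   [P -> P P]
PPP ⇒ PPPP   [P -> P P]
PPPP ⇒ [P]PPP   [P -> [ P ]]
[P]PPP ⇒ [[P]]PPP   [P -> [ P ]]
[[P]]PPP ⇒ [[]]PPP   [P -> epsilon]
[[]]PPP ⇒ [[]]PP   [P -> epsilon]
[[]]PP ⇒ [[]]P   [P -> epsilon]
[[]]P ⇒ [[]]   [P -> epsilon]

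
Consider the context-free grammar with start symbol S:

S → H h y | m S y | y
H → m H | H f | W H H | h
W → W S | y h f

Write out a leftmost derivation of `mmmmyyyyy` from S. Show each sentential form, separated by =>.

S => mSy => mmSyy => mmmSyyy => mmmmSyyyy => mmmmyyyyy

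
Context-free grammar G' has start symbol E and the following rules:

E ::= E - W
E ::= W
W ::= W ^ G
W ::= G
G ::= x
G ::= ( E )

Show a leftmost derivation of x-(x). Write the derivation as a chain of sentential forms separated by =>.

E => E-W => W-W => G-W => x-W => x-G => x-(E) => x-(W) => x-(G) => x-(x)

E => E-W   [E ::= E - W]
E-W => W-W   [E ::= W]
W-W => G-W   [W ::= G]
G-W => x-W   [G ::= x]
x-W => x-G   [W ::= G]
x-G => x-(E)   [G ::= ( E )]
x-(E) => x-(W)   [E ::= W]
x-(W) => x-(G)   [W ::= G]
x-(G) => x-(x)   [G ::= x]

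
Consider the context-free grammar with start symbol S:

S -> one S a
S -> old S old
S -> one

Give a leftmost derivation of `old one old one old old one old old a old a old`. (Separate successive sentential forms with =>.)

S => old S old => old one S a old => old one old S old a old => old one old one S a old a old => old one old one old S old a old a old => old one old one old old S old old a old a old => old one old one old old one old old a old a old

S => old S old   [S -> old S old]
old S old => old one S a old   [S -> one S a]
old one S a old => old one old S old a old   [S -> old S old]
old one old S old a old => old one old one S a old a old   [S -> one S a]
old one old one S a old a old => old one old one old S old a old a old   [S -> old S old]
old one old one old S old a old a old => old one old one old old S old old a old a old   [S -> old S old]
old one old one old old S old old a old a old => old one old one old old one old old a old a old   [S -> one]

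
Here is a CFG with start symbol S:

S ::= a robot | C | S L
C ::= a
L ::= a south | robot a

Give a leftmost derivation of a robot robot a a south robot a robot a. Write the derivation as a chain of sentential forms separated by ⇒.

S ⇒ S L ⇒ S L L ⇒ S L L L ⇒ S L L L L ⇒ a robot L L L L ⇒ a robot robot a L L L ⇒ a robot robot a a south L L ⇒ a robot robot a a south robot a L ⇒ a robot robot a a south robot a robot a

S ⇒ S L   [S ::= S L]
S L ⇒ S L L   [S ::= S L]
S L L ⇒ S L L L   [S ::= S L]
S L L L ⇒ S L L L L   [S ::= S L]
S L L L L ⇒ a robot L L L L   [S ::= a robot]
a robot L L L L ⇒ a robot robot a L L L   [L ::= robot a]
a robot robot a L L L ⇒ a robot robot a a south L L   [L ::= a south]
a robot robot a a south L L ⇒ a robot robot a a south robot a L   [L ::= robot a]
a robot robot a a south robot a L ⇒ a robot robot a a south robot a robot a   [L ::= robot a]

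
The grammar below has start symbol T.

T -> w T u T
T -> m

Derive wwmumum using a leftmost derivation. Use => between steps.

T => wTuT   [T -> w T u T]
wTuT => wwTuTuT   [T -> w T u T]
wwTuTuT => wwmuTuT   [T -> m]
wwmuTuT => wwmumuT   [T -> m]
wwmumuT => wwmumum   [T -> m]

T => wTuT => wwTuTuT => wwmuTuT => wwmumuT => wwmumum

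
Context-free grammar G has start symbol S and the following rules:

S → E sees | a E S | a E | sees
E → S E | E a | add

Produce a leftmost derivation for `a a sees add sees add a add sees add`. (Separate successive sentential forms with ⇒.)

S ⇒ a E ⇒ a S E ⇒ a E sees E ⇒ a S E sees E ⇒ a a E E sees E ⇒ a a S E E sees E ⇒ a a E sees E E sees E ⇒ a a S E sees E E sees E ⇒ a a sees E sees E E sees E ⇒ a a sees add sees E E sees E ⇒ a a sees add sees E a E sees E ⇒ a a sees add sees add a E sees E ⇒ a a sees add sees add a add sees E ⇒ a a sees add sees add a add sees add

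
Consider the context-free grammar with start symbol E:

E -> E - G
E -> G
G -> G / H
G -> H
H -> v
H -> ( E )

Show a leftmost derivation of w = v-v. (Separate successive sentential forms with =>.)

E => E-G => G-G => H-G => v-G => v-H => v-v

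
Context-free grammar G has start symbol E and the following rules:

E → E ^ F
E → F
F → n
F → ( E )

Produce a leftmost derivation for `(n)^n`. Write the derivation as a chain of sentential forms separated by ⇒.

E ⇒ E^F ⇒ F^F ⇒ (E)^F ⇒ (F)^F ⇒ (n)^F ⇒ (n)^n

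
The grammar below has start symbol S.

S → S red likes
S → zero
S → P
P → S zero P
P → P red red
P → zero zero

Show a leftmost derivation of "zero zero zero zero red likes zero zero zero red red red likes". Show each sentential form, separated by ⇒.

S ⇒ S red likes ⇒ P red likes ⇒ S zero P red likes ⇒ zero zero P red likes ⇒ zero zero P red red red likes ⇒ zero zero S zero P red red red likes ⇒ zero zero S red likes zero P red red red likes ⇒ zero zero P red likes zero P red red red likes ⇒ zero zero zero zero red likes zero P red red red likes ⇒ zero zero zero zero red likes zero zero zero red red red likes

S ⇒ S red likes   [S → S red likes]
S red likes ⇒ P red likes   [S → P]
P red likes ⇒ S zero P red likes   [P → S zero P]
S zero P red likes ⇒ zero zero P red likes   [S → zero]
zero zero P red likes ⇒ zero zero P red red red likes   [P → P red red]
zero zero P red red red likes ⇒ zero zero S zero P red red red likes   [P → S zero P]
zero zero S zero P red red red likes ⇒ zero zero S red likes zero P red red red likes   [S → S red likes]
zero zero S red likes zero P red red red likes ⇒ zero zero P red likes zero P red red red likes   [S → P]
zero zero P red likes zero P red red red likes ⇒ zero zero zero zero red likes zero P red red red likes   [P → zero zero]
zero zero zero zero red likes zero P red red red likes ⇒ zero zero zero zero red likes zero zero zero red red red likes   [P → zero zero]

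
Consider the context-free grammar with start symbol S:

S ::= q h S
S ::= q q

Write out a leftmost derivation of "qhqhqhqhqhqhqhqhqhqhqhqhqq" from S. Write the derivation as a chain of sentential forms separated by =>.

S=>qhS=>qhqhS=>qhqhqhS=>qhqhqhqhS=>qhqhqhqhqhS=>qhqhqhqhqhqhS=>qhqhqhqhqhqhqhS=>qhqhqhqhqhqhqhqhS=>qhqhqhqhqhqhqhqhqhS=>qhqhqhqhqhqhqhqhqhqhS=>qhqhqhqhqhqhqhqhqhqhqhS=>qhqhqhqhqhqhqhqhqhqhqhqhS=>qhqhqhqhqhqhqhqhqhqhqhqhqq

S => qhS   [S ::= q h S]
qhS => qhqhS   [S ::= q h S]
qhqhS => qhqhqhS   [S ::= q h S]
qhqhqhS => qhqhqhqhS   [S ::= q h S]
qhqhqhqhS => qhqhqhqhqhS   [S ::= q h S]
qhqhqhqhqhS => qhqhqhqhqhqhS   [S ::= q h S]
qhqhqhqhqhqhS => qhqhqhqhqhqhqhS   [S ::= q h S]
qhqhqhqhqhqhqhS => qhqhqhqhqhqhqhqhS   [S ::= q h S]
qhqhqhqhqhqhqhqhS => qhqhqhqhqhqhqhqhqhS   [S ::= q h S]
qhqhqhqhqhqhqhqhqhS => qhqhqhqhqhqhqhqhqhqhS   [S ::= q h S]
qhqhqhqhqhqhqhqhqhqhS => qhqhqhqhqhqhqhqhqhqhqhS   [S ::= q h S]
qhqhqhqhqhqhqhqhqhqhqhS => qhqhqhqhqhqhqhqhqhqhqhqhS   [S ::= q h S]
qhqhqhqhqhqhqhqhqhqhqhqhS => qhqhqhqhqhqhqhqhqhqhqhqhqq   [S ::= q q]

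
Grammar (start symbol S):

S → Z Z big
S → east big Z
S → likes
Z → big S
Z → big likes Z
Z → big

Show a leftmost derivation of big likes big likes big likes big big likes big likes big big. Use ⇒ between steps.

S ⇒ Z Z big ⇒ big likes Z Z big ⇒ big likes big likes Z Z big ⇒ big likes big likes big likes Z Z big ⇒ big likes big likes big likes big Z big ⇒ big likes big likes big likes big big likes Z big ⇒ big likes big likes big likes big big likes big likes Z big ⇒ big likes big likes big likes big big likes big likes big big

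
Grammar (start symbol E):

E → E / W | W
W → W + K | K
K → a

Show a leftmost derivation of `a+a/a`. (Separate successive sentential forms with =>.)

E => E/W => W/W => W+K/W => K+K/W => a+K/W => a+a/W => a+a/K => a+a/a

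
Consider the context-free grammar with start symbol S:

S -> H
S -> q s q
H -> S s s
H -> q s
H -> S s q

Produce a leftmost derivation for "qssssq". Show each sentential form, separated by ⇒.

S⇒H⇒Ssq⇒Hsq⇒Ssssq⇒Hsssq⇒qssssq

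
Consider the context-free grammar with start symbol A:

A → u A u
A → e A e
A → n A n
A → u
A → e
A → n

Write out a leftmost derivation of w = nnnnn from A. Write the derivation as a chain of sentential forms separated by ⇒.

A ⇒ nAn ⇒ nnAnn ⇒ nnnnn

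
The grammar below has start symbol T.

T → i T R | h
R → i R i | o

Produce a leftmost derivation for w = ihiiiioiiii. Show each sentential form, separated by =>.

T => iTR => ihR => ihiRi => ihiiRii => ihiiiRiii => ihiiiiRiiii => ihiiiioiiii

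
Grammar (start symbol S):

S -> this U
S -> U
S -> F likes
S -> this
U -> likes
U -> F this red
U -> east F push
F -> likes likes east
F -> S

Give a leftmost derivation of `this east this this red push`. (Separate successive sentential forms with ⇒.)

S ⇒ this U ⇒ this east F push ⇒ this east S push ⇒ this east U push ⇒ this east F this red push ⇒ this east S this red push ⇒ this east this this red push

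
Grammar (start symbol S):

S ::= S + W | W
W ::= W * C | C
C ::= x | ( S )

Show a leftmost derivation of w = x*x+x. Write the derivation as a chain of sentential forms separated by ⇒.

S ⇒ S+W   [S ::= S + W]
S+W ⇒ W+W   [S ::= W]
W+W ⇒ W*C+W   [W ::= W * C]
W*C+W ⇒ C*C+W   [W ::= C]
C*C+W ⇒ x*C+W   [C ::= x]
x*C+W ⇒ x*x+W   [C ::= x]
x*x+W ⇒ x*x+C   [W ::= C]
x*x+C ⇒ x*x+x   [C ::= x]

S ⇒ S+W ⇒ W+W ⇒ W*C+W ⇒ C*C+W ⇒ x*C+W ⇒ x*x+W ⇒ x*x+C ⇒ x*x+x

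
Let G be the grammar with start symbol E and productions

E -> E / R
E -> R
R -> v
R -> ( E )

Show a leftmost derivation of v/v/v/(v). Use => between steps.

E=>E/R=>E/R/R=>E/R/R/R=>R/R/R/R=>v/R/R/R=>v/v/R/R=>v/v/v/R=>v/v/v/(E)=>v/v/v/(R)=>v/v/v/(v)

E => E/R   [E -> E / R]
E/R => E/R/R   [E -> E / R]
E/R/R => E/R/R/R   [E -> E / R]
E/R/R/R => R/R/R/R   [E -> R]
R/R/R/R => v/R/R/R   [R -> v]
v/R/R/R => v/v/R/R   [R -> v]
v/v/R/R => v/v/v/R   [R -> v]
v/v/v/R => v/v/v/(E)   [R -> ( E )]
v/v/v/(E) => v/v/v/(R)   [E -> R]
v/v/v/(R) => v/v/v/(v)   [R -> v]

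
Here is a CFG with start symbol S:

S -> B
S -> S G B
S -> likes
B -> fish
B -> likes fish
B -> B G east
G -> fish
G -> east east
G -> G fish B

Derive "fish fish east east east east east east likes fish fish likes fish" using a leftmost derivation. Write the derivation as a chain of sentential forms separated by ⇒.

S ⇒ S G B ⇒ S G B G B ⇒ B G B G B ⇒ B G east G B G B ⇒ B G east G east G B G B ⇒ fish G east G east G B G B ⇒ fish fish east G east G B G B ⇒ fish fish east east east east G B G B ⇒ fish fish east east east east east east B G B ⇒ fish fish east east east east east east likes fish G B ⇒ fish fish east east east east east east likes fish fish B ⇒ fish fish east east east east east east likes fish fish likes fish

S ⇒ S G B   [S -> S G B]
S G B ⇒ S G B G B   [S -> S G B]
S G B G B ⇒ B G B G B   [S -> B]
B G B G B ⇒ B G east G B G B   [B -> B G east]
B G east G B G B ⇒ B G east G east G B G B   [B -> B G east]
B G east G east G B G B ⇒ fish G east G east G B G B   [B -> fish]
fish G east G east G B G B ⇒ fish fish east G east G B G B   [G -> fish]
fish fish east G east G B G B ⇒ fish fish east east east east G B G B   [G -> east east]
fish fish east east east east G B G B ⇒ fish fish east east east east east east B G B   [G -> east east]
fish fish east east east east east east B G B ⇒ fish fish east east east east east east likes fish G B   [B -> likes fish]
fish fish east east east east east east likes fish G B ⇒ fish fish east east east east east east likes fish fish B   [G -> fish]
fish fish east east east east east east likes fish fish B ⇒ fish fish east east east east east east likes fish fish likes fish   [B -> likes fish]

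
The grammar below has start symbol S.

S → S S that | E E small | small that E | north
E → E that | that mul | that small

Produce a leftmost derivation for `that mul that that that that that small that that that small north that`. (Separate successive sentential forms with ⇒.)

S ⇒ S S that ⇒ E E small S that ⇒ E that E small S that ⇒ E that that E small S that ⇒ E that that that E small S that ⇒ E that that that that E small S that ⇒ that mul that that that that E small S that ⇒ that mul that that that that E that small S that ⇒ that mul that that that that E that that small S that ⇒ that mul that that that that E that that that small S that ⇒ that mul that that that that that small that that that small S that ⇒ that mul that that that that that small that that that small north that

S ⇒ S S that   [S → S S that]
S S that ⇒ E E small S that   [S → E E small]
E E small S that ⇒ E that E small S that   [E → E that]
E that E small S that ⇒ E that that E small S that   [E → E that]
E that that E small S that ⇒ E that that that E small S that   [E → E that]
E that that that E small S that ⇒ E that that that that E small S that   [E → E that]
E that that that that E small S that ⇒ that mul that that that that E small S that   [E → that mul]
that mul that that that that E small S that ⇒ that mul that that that that E that small S that   [E → E that]
that mul that that that that E that small S that ⇒ that mul that that that that E that that small S that   [E → E that]
that mul that that that that E that that small S that ⇒ that mul that that that that E that that that small S that   [E → E that]
that mul that that that that E that that that small S that ⇒ that mul that that that that that small that that that small S that   [E → that small]
that mul that that that that that small that that that small S that ⇒ that mul that that that that that small that that that small north that   [S → north]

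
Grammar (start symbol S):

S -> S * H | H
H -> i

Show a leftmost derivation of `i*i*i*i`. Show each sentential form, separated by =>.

S => S*H   [S -> S * H]
S*H => S*H*H   [S -> S * H]
S*H*H => S*H*H*H   [S -> S * H]
S*H*H*H => H*H*H*H   [S -> H]
H*H*H*H => i*H*H*H   [H -> i]
i*H*H*H => i*i*H*H   [H -> i]
i*i*H*H => i*i*i*H   [H -> i]
i*i*i*H => i*i*i*i   [H -> i]

S => S*H => S*H*H => S*H*H*H => H*H*H*H => i*H*H*H => i*i*H*H => i*i*i*H => i*i*i*i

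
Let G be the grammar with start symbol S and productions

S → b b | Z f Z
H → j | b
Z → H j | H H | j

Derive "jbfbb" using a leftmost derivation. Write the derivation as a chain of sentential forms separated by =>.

S => ZfZ   [S → Z f Z]
ZfZ => HHfZ   [Z → H H]
HHfZ => jHfZ   [H → j]
jHfZ => jbfZ   [H → b]
jbfZ => jbfHH   [Z → H H]
jbfHH => jbfbH   [H → b]
jbfbH => jbfbb   [H → b]

S => ZfZ => HHfZ => jHfZ => jbfZ => jbfHH => jbfbH => jbfbb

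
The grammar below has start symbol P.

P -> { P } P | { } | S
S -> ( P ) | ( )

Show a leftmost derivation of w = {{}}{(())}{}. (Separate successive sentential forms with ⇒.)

P ⇒ {P}P ⇒ {{}}P ⇒ {{}}{P}P ⇒ {{}}{S}P ⇒ {{}}{(P)}P ⇒ {{}}{(S)}P ⇒ {{}}{(())}P ⇒ {{}}{(())}{}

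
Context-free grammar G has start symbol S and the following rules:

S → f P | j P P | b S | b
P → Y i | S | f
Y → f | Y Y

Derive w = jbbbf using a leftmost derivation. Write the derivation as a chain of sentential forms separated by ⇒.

S⇒jPP⇒jSP⇒jbSP⇒jbbSP⇒jbbbP⇒jbbbf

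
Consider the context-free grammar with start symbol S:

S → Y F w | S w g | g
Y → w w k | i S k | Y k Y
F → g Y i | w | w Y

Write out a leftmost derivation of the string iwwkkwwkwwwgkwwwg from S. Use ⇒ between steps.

S ⇒ Swg ⇒ YFwwg ⇒ iSkFwwg ⇒ iSwgkFwwg ⇒ iYFwwgkFwwg ⇒ iYkYFwwgkFwwg ⇒ iwwkkYFwwgkFwwg ⇒ iwwkkwwkFwwgkFwwg ⇒ iwwkkwwkwwwgkFwwg ⇒ iwwkkwwkwwwgkwwwg

S ⇒ Swg   [S → S w g]
Swg ⇒ YFwwg   [S → Y F w]
YFwwg ⇒ iSkFwwg   [Y → i S k]
iSkFwwg ⇒ iSwgkFwwg   [S → S w g]
iSwgkFwwg ⇒ iYFwwgkFwwg   [S → Y F w]
iYFwwgkFwwg ⇒ iYkYFwwgkFwwg   [Y → Y k Y]
iYkYFwwgkFwwg ⇒ iwwkkYFwwgkFwwg   [Y → w w k]
iwwkkYFwwgkFwwg ⇒ iwwkkwwkFwwgkFwwg   [Y → w w k]
iwwkkwwkFwwgkFwwg ⇒ iwwkkwwkwwwgkFwwg   [F → w]
iwwkkwwkwwwgkFwwg ⇒ iwwkkwwkwwwgkwwwg   [F → w]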